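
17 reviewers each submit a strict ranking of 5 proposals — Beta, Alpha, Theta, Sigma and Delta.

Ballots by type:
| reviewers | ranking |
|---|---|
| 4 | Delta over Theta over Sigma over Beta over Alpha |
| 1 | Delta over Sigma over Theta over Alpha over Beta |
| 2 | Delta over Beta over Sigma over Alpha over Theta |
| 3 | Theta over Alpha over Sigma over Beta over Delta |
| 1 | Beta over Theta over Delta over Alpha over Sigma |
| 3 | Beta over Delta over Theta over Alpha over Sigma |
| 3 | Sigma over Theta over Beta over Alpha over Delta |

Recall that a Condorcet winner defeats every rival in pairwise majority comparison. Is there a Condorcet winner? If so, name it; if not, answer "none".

none

Pairwise majorities:
Beta vs Alpha: Beta is ranked higher on 4+2+1+3+3 = 13 ballots, Alpha on 4. Beta wins 13–4.
Beta vs Theta: 2+1+3 = 6 for Beta, 11 for Theta — Theta by 11–6.
Beta vs Sigma: 2+1+3 = 6 for Beta, 11 for Sigma — Sigma by 11–6.
Beta vs Delta: Beta preferred on 3+1+3+3 = 10 ballots; Beta wins 10–7.
Alpha vs Theta: Alpha is ranked higher on 2 ballots, Theta on 15. Theta wins 15–2.
Alpha vs Sigma: 7 to 10, Sigma.
Alpha vs Delta: 6 to 11, Delta.
Theta vs Sigma: Theta is ranked higher on 4+3+1+3 = 11 ballots, Sigma on 6. Theta wins 11–6.
Theta vs Delta: 7 to 10, Delta.
Sigma vs Delta: Sigma is ranked higher on 3+3 = 6 ballots, Delta on 11. Delta wins 11–6.
No project is unbeaten: Beta loses to Theta; Alpha loses to Beta; Theta loses to Delta; Sigma loses to Theta; Delta loses to Beta. In particular Beta beats Delta beats Theta beats Beta is a majority cycle — no Condorcet winner exists.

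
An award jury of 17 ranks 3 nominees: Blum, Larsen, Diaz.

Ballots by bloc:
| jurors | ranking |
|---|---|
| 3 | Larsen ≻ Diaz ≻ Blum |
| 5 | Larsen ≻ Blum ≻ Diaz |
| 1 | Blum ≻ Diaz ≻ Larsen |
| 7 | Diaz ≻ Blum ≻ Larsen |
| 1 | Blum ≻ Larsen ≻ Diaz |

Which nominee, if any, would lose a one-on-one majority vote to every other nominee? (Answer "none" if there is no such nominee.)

Pairwise majorities:
Blum vs Larsen: Blum, 9–8.
Blum vs Diaz: Diaz wins 10–7.
Larsen–Diaz: Larsen 9–8.
No nominee is winless: Blum beats Larsen; Larsen beats Diaz; Diaz beats Blum. There is no Condorcet loser.

none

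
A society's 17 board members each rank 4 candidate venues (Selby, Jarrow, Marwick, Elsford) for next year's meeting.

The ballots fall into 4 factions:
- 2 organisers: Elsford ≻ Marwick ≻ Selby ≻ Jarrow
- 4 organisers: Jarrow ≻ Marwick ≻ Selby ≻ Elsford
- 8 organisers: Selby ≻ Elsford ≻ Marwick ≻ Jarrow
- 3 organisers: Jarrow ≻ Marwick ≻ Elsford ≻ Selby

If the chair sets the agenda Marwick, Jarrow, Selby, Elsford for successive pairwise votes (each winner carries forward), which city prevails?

Round 1: Marwick vs Jarrow — 10–7, Marwick advances.
Round 2: Marwick vs Selby — 9–8, Marwick advances.
Round 3: Marwick vs Elsford — 7–10, Elsford advances.
Elsford survives the agenda.

Elsford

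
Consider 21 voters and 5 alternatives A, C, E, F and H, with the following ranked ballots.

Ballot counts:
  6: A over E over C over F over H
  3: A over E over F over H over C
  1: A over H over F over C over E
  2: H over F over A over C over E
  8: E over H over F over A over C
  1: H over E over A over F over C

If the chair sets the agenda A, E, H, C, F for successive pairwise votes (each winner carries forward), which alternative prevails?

H

Round 1: A vs E — 12–9, A advances.
Round 2: A vs H — 10–11, H advances.
Round 3: H vs C — 15–6, H advances.
Round 4: H vs F — 12–9, H advances.
H survives the agenda.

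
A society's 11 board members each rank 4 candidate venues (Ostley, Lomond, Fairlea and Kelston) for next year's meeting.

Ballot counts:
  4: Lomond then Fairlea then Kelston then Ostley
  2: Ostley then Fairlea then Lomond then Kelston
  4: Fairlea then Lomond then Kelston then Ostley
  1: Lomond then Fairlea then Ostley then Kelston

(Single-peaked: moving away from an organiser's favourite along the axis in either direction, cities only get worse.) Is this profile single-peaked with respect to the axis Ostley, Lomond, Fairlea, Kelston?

Axis positions: Ostley=1, Lomond=2, Fairlea=3, Kelston=4.
Bloc 1 (peak Lomond at position 2): ranking walks positions 2-3-4-1, expanding outward from the peak — single-peaked.
Bloc 2: ranking walks positions 1-3-2-4; Fairlea is ranked above Lomond even though Lomond lies between Fairlea and the peak Ostley on the axis — preferences dip and rise again. Not single-peaked.
Bloc 3 (peak Fairlea at position 3): ranking walks positions 3-2-4-1, expanding outward from the peak — single-peaked.
Bloc 4 (peak Lomond at position 2): ranking walks positions 2-3-1-4, expanding outward from the peak — single-peaked.
Bloc 2 violates single-peakedness, so the profile is not single-peaked on this axis.

no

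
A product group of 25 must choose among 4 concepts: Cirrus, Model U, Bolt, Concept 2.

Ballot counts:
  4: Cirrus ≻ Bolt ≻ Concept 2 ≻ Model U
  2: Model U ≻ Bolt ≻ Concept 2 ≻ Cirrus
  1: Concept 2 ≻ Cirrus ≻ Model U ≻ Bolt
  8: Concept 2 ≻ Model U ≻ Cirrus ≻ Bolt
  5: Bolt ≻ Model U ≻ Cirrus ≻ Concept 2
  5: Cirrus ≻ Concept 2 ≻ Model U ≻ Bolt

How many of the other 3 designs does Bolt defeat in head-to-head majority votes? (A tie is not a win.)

Bolt against each rival (25 engineers):
Bolt vs Cirrus: Cirrus wins 18–7.
Bolt–Model U: Model U 16–9.
Bolt vs Concept 2: Bolt preferred on 4+2+5 = 11 ballots; Concept 2 wins 14–11.
Bolt beats no one; loses to Cirrus, Model U, Concept 2 — 0 pairwise wins.

0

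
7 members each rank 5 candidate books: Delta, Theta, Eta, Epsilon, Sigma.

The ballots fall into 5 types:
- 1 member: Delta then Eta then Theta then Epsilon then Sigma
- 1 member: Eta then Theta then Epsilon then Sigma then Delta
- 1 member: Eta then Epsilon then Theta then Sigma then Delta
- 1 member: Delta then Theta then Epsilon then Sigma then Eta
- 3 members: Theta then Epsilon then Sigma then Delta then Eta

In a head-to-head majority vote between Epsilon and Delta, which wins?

Ballots ranking Epsilon above Delta: 1 + 1 + 3 = 5.
Ballots ranking Delta above Epsilon: 7 − 5 = 2.
Epsilon wins the head-to-head 5–2.

Epsilon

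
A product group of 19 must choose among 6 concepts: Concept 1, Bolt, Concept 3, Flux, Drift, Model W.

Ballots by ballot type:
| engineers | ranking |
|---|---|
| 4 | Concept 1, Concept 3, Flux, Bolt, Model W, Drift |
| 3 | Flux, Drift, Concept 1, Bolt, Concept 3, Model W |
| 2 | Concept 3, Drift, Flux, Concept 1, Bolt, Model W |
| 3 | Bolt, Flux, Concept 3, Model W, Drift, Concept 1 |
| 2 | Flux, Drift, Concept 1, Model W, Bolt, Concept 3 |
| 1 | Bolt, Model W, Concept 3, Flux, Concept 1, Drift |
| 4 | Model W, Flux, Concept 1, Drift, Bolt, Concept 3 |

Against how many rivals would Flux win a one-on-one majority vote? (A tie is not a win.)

Flux against each rival (19 engineers):
Flux vs Concept 1: Flux wins 15–4.
Flux vs Bolt: 4+3+2+2+4 = 15 for Flux, 4 for Bolt — Flux by 15–4.
Flux vs Concept 3: Flux is ranked higher on 3+3+2+4 = 12 ballots, Concept 3 on 7. Flux wins 12–7.
Flux vs Drift: Flux is ranked higher on 4+3+3+2+1+4 = 17 ballots, Drift on 2. Flux wins 17–2.
Flux–Model W: Flux 14–5.
Flux beats Concept 1, Bolt, Concept 3, Drift, Model W — 5 pairwise wins.

5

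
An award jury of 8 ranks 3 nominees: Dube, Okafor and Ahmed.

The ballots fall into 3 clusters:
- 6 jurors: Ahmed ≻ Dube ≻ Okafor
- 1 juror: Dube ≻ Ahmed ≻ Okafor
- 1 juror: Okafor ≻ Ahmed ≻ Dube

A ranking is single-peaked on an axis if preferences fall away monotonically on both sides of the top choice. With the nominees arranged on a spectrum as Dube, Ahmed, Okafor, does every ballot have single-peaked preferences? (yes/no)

yes

Axis positions: Dube=1, Ahmed=2, Okafor=3.
Cluster 1 (peak Ahmed at position 2): ranking walks positions 2-1-3, expanding outward from the peak — single-peaked.
Cluster 2 (peak Dube at position 1): ranking walks positions 1-2-3, expanding outward from the peak — single-peaked.
Cluster 3 (peak Okafor at position 3): ranking walks positions 3-2-1, expanding outward from the peak — single-peaked.
Every ranking is single-peaked on this axis.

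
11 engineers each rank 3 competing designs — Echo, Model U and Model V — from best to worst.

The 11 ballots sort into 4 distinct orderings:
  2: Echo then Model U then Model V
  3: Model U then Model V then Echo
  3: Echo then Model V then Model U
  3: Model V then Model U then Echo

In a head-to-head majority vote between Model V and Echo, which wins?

Model V

Ballots ranking Model V above Echo: 3 + 3 = 6.
Ballots ranking Echo above Model V: 11 − 6 = 5.
Model V wins the head-to-head 6–5.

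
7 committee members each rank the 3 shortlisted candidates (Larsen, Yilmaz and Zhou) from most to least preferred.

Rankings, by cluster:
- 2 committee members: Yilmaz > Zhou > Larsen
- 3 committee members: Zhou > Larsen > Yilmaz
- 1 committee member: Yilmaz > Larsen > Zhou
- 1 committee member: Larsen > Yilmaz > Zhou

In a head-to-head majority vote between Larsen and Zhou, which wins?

Zhou

Ballots ranking Larsen above Zhou: 1 + 1 = 2.
Ballots ranking Zhou above Larsen: 7 − 2 = 5.
Zhou wins the head-to-head 5–2.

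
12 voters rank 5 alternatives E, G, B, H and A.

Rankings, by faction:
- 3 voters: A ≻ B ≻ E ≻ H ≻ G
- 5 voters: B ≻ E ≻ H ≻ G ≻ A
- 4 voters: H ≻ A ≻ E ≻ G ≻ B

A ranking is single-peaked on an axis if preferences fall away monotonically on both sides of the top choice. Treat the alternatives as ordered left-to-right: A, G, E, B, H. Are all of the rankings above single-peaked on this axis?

no

Axis positions: A=1, G=2, E=3, B=4, H=5.
Faction 1: ranking walks positions 1-4-3-5-2; B is ranked above G even though G lies between B and the peak A on the axis — preferences dip and rise again. Not single-peaked.
Faction 2 (peak B at position 4): ranking walks positions 4-3-5-2-1, expanding outward from the peak — single-peaked.
Faction 3: ranking walks positions 5-1-3-2-4; A is ranked above B even though B lies between A and the peak H on the axis — preferences dip and rise again. Not single-peaked.
Faction 1 violates single-peakedness, so the profile is not single-peaked on this axis.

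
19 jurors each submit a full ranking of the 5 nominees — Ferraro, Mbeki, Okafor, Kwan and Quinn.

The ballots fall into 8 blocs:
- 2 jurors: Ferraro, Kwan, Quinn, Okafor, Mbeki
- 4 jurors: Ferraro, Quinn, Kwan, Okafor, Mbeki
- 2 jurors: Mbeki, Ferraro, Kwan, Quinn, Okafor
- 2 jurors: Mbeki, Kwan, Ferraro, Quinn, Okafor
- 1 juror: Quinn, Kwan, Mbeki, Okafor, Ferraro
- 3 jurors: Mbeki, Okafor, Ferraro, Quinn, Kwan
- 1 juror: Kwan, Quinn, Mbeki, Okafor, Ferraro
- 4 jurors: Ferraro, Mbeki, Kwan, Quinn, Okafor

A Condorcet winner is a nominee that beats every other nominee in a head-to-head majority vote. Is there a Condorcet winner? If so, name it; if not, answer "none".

Ferraro

Pairwise majorities:
Ferraro–Mbeki: Ferraro 10–9.
Ferraro vs Okafor: 14 to 5, Ferraro.
Ferraro vs Kwan: Ferraro preferred on 2+4+2+3+4 = 15 ballots; Ferraro wins 15–4.
Ferraro vs Quinn: Ferraro preferred on 2+4+2+2+3+4 = 17 ballots; Ferraro wins 17–2.
Mbeki vs Okafor: Mbeki is ranked higher on 2+2+1+3+1+4 = 13 ballots, Okafor on 6. Mbeki wins 13–6.
Mbeki–Kwan: Mbeki 11–8.
Mbeki vs Quinn: Mbeki, 11–8.
Okafor vs Kwan: Kwan wins 16–3.
Okafor vs Quinn: Okafor preferred on 3 ballots; Quinn wins 16–3.
Kwan vs Quinn: Kwan is ranked higher on 2+2+2+1+4 = 11 ballots, Quinn on 8. Kwan wins 11–8.
Ferraro defeats every rival head-to-head and is the Condorcet winner.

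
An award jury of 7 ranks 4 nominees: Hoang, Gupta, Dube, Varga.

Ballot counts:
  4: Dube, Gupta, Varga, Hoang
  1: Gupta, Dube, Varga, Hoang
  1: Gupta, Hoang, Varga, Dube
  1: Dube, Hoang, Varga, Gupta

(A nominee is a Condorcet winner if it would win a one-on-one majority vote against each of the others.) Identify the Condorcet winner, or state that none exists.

Head-to-head results (7 jurors):
Hoang vs Gupta: Hoang preferred on 1 ballot; Gupta wins 6–1.
Hoang vs Dube: Hoang is ranked higher on 1 ballot, Dube on 6. Dube wins 6–1.
Hoang vs Varga: 1+1 = 2 for Hoang, 5 for Varga — Varga by 5–2.
Gupta vs Dube: Gupta preferred on 1+1 = 2 ballots; Dube wins 5–2.
Gupta vs Varga: 4+1+1 = 6 for Gupta, 1 for Varga — Gupta by 6–1.
Dube vs Varga: Dube preferred on 4+1+1 = 6 ballots; Dube wins 6–1.
Dube wins every pairwise contest, so Dube is the Condorcet winner.

Dube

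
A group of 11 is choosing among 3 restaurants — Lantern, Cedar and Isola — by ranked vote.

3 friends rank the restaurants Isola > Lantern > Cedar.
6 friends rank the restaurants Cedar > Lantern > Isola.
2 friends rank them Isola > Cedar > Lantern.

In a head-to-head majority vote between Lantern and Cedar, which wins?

Ballots ranking Lantern above Cedar: 3.
Ballots ranking Cedar above Lantern: 11 − 3 = 8.
Cedar wins the head-to-head 8–3.

Cedar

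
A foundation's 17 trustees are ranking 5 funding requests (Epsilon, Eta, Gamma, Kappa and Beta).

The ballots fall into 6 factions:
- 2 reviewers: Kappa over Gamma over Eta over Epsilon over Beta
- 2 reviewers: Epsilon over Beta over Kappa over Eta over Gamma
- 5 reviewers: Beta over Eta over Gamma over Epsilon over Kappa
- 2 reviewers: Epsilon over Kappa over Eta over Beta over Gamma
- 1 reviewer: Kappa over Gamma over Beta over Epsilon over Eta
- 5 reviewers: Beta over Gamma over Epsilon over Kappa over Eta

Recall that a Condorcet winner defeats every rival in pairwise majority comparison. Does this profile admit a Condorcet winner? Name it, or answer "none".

Beta

Check each pair by majority over 17 ballots:
Epsilon vs Eta: 2+2+1+5 = 10 for Epsilon, 7 for Eta — Epsilon by 10–7.
Epsilon vs Gamma: 4 to 13, Gamma.
Epsilon vs Kappa: Epsilon preferred on 2+5+2+5 = 14 ballots; Epsilon wins 14–3.
Epsilon vs Beta: 6 to 11, Beta.
Eta vs Gamma: Eta preferred on 2+5+2 = 9 ballots; Eta wins 9–8.
Eta vs Kappa: 5 to 12, Kappa.
Eta vs Beta: 2+2 = 4 for Eta, 13 for Beta — Beta by 13–4.
Gamma vs Kappa: 5+5 = 10 for Gamma, 7 for Kappa — Gamma by 10–7.
Gamma vs Beta: 3 to 14, Beta.
Kappa vs Beta: Kappa preferred on 2+2+1 = 5 ballots; Beta wins 12–5.
Beta beats each of Epsilon, Eta, Gamma, Kappa — Beta is the Condorcet winner.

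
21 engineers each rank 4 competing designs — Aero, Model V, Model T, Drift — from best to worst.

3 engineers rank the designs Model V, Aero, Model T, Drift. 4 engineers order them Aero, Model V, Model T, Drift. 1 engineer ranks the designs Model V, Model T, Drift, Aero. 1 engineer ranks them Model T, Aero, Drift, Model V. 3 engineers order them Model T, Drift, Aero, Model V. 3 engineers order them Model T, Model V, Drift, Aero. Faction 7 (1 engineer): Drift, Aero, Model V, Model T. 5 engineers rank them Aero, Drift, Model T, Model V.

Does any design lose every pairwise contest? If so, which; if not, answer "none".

Pairwise majorities:
Aero vs Model V: 14 to 7, Aero.
Aero vs Model T: 3+4+1+5 = 13 for Aero, 8 for Model T — Aero by 13–8.
Aero vs Drift: Aero is ranked higher on 3+4+1+5 = 13 ballots, Drift on 8. Aero wins 13–8.
Model V–Model T: Model T 12–9.
Model V vs Drift: Model V wins 11–10.
Model T vs Drift: 15 to 6, Model T.
Drift is beaten in every head-to-head and is the Condorcet loser.

Drift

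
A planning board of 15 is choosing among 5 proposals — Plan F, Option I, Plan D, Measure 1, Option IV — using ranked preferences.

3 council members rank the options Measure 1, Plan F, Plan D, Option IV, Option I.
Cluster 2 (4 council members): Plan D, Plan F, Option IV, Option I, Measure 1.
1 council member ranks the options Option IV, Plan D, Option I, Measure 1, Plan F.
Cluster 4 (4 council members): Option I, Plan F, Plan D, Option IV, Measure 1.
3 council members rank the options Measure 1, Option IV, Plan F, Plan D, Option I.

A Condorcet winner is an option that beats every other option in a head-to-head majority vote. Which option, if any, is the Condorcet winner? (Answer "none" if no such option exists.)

Pairwise majorities:
Plan F vs Option I: Plan F wins 10–5.
Plan F vs Plan D: Plan F, 10–5.
Plan F–Measure 1: Plan F 8–7.
Plan F vs Option IV: Plan F wins 11–4.
Option I–Plan D: Plan D 11–4.
Option I vs Measure 1: Option I, 9–6.
Option I vs Option IV: Option IV wins 11–4.
Plan D–Measure 1: Plan D 9–6.
Plan D vs Option IV: Plan D wins 11–4.
Measure 1 vs Option IV: Option IV wins 9–6.
Only Plan F has no losses; Plan F is the Condorcet winner.

Plan F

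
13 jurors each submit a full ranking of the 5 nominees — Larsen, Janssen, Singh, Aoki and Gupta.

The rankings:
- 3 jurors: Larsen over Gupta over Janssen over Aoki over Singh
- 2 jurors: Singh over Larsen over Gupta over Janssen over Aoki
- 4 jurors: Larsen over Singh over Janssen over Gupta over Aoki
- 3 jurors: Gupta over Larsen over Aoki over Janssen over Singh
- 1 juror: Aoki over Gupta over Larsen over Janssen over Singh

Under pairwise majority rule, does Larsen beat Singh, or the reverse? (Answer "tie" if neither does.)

Ballots ranking Larsen above Singh: 3 + 4 + 3 + 1 = 11.
Ballots ranking Singh above Larsen: 13 − 11 = 2.
Larsen wins the head-to-head 11–2.

Larsen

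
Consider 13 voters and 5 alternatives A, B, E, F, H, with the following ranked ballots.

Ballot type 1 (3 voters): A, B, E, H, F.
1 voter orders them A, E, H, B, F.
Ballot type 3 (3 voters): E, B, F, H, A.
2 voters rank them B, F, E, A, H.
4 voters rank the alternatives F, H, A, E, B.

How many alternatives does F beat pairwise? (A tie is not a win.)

F against each rival (13 voters):
F vs A: F, 9–4.
F vs B: F is ranked higher on 4 ballots, B on 9. B wins 9–4.
F vs E: F preferred on 2+4 = 6 ballots; E wins 7–6.
F vs H: F, 9–4.
F beats A, H; loses to B, E — 2 pairwise wins.

2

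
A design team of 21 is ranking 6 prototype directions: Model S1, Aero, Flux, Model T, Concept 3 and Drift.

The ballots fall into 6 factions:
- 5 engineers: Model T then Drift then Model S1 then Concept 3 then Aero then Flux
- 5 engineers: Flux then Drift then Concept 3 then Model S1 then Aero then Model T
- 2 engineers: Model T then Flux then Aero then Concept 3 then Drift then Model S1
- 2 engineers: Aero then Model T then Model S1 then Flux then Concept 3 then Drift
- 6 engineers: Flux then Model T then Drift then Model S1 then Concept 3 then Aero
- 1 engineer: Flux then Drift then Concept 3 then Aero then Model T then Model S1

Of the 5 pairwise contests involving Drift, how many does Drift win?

Drift against each rival (21 engineers):
Drift vs Model S1: Drift wins 19–2.
Drift vs Aero: Drift is ranked higher on 5+5+6+1 = 17 ballots, Aero on 4. Drift wins 17–4.
Drift vs Flux: 5 to 16, Flux.
Drift vs Model T: Drift preferred on 5+1 = 6 ballots; Model T wins 15–6.
Drift–Concept 3: Drift 17–4.
Drift beats Model S1, Aero, Concept 3; loses to Flux, Model T — 3 pairwise wins.

3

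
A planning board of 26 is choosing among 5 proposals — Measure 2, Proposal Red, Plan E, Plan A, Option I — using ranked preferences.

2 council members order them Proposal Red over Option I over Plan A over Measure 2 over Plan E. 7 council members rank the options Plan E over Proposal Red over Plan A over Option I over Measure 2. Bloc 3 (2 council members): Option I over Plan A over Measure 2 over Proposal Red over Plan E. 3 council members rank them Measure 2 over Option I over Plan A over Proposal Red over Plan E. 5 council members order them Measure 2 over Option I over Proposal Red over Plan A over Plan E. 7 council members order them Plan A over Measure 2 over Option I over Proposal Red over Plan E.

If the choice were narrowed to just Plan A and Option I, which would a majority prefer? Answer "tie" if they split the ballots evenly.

Plan A

Ballots ranking Plan A above Option I: 7 + 7 = 14.
Ballots ranking Option I above Plan A: 26 − 14 = 12.
Plan A wins the head-to-head 14–12.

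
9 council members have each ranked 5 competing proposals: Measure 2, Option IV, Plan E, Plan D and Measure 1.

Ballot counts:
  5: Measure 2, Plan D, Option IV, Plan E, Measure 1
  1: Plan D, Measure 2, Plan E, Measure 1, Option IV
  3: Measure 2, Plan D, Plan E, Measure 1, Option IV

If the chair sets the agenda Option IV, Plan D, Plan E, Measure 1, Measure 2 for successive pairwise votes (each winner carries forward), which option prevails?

Measure 2

Round 1: Option IV vs Plan D — 0–9, Plan D advances.
Round 2: Plan D vs Plan E — 9–0, Plan D advances.
Round 3: Plan D vs Measure 1 — 9–0, Plan D advances.
Round 4: Plan D vs Measure 2 — 1–8, Measure 2 advances.
Measure 2 survives the agenda.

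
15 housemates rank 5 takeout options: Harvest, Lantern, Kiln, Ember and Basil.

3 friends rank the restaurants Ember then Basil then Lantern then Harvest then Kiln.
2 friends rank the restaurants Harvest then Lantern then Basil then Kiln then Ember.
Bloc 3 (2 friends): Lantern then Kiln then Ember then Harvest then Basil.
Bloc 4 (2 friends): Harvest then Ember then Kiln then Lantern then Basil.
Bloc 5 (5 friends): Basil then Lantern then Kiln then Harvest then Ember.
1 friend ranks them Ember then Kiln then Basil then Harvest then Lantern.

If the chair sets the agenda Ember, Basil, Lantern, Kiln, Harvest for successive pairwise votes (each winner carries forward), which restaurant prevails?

Round 1: Ember vs Basil — 8–7, Ember advances.
Round 2: Ember vs Lantern — 6–9, Lantern advances.
Round 3: Lantern vs Kiln — 12–3, Lantern advances.
Round 4: Lantern vs Harvest — 10–5, Lantern advances.
The agenda winner is Lantern.

Lantern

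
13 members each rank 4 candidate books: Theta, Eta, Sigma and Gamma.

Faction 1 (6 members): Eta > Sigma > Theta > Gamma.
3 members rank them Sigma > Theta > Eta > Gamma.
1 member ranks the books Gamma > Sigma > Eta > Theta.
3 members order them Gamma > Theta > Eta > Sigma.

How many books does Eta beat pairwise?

Eta against each rival (13 members):
Eta vs Theta: 6+1 = 7 for Eta, 6 for Theta — Eta by 7–6.
Eta vs Sigma: Eta is ranked higher on 6+3 = 9 ballots, Sigma on 4. Eta wins 9–4.
Eta vs Gamma: Eta, 9–4.
Eta beats Theta, Sigma, Gamma — 3 pairwise wins.

3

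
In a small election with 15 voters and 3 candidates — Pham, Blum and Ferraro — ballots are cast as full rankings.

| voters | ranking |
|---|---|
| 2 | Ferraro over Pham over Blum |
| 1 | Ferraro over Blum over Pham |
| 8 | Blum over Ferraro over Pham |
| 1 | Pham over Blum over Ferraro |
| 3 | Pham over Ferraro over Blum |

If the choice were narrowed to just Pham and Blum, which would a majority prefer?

Blum

Ballots ranking Pham above Blum: 2 + 1 + 3 = 6.
Ballots ranking Blum above Pham: 15 − 6 = 9.
Blum wins the head-to-head 9–6.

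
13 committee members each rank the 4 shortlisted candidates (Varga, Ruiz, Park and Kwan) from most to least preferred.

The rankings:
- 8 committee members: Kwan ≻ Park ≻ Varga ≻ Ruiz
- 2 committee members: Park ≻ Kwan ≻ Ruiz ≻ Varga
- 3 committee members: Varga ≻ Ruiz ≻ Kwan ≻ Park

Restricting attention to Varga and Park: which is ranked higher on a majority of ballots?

Park

Ballots ranking Varga above Park: 3.
Ballots ranking Park above Varga: 13 − 3 = 10.
Park wins the head-to-head 10–3.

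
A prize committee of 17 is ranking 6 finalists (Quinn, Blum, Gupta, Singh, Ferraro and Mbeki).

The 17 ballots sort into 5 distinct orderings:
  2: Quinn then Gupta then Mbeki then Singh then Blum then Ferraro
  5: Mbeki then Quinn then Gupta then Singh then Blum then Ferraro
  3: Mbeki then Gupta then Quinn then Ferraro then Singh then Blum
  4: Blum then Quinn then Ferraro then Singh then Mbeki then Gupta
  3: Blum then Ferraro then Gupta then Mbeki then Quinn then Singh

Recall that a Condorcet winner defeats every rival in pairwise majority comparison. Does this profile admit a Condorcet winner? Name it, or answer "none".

Mbeki

Check each pair by majority over 17 ballots:
Quinn vs Blum: Quinn wins 10–7.
Quinn vs Gupta: Quinn, 11–6.
Quinn–Singh: Quinn 17–0.
Quinn–Ferraro: Quinn 14–3.
Quinn–Mbeki: Mbeki 11–6.
Blum vs Gupta: Gupta, 10–7.
Blum vs Singh: Singh, 10–7.
Blum–Ferraro: Blum 14–3.
Blum vs Mbeki: Mbeki, 10–7.
Gupta–Singh: Gupta 13–4.
Gupta vs Ferraro: Gupta, 10–7.
Gupta vs Mbeki: Mbeki, 12–5.
Singh vs Ferraro: Ferraro wins 10–7.
Singh vs Mbeki: Mbeki wins 13–4.
Ferraro vs Mbeki: Mbeki wins 10–7.
Mbeki wins every pairwise contest, so Mbeki is the Condorcet winner.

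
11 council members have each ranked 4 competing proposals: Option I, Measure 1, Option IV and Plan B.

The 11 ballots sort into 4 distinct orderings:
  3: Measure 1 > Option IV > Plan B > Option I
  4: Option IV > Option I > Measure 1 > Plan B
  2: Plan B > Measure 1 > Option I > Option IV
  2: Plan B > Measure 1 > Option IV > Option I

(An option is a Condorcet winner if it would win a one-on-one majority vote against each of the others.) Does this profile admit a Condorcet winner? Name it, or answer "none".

Measure 1

Head-to-head results (11 council members):
Option I–Measure 1: Measure 1 7–4.
Option I vs Option IV: Option IV, 9–2.
Option I–Plan B: Plan B 7–4.
Measure 1 vs Option IV: Measure 1, 7–4.
Measure 1 vs Plan B: Measure 1, 7–4.
Option IV vs Plan B: Option IV wins 7–4.
Only Measure 1 has no losses; Measure 1 is the Condorcet winner.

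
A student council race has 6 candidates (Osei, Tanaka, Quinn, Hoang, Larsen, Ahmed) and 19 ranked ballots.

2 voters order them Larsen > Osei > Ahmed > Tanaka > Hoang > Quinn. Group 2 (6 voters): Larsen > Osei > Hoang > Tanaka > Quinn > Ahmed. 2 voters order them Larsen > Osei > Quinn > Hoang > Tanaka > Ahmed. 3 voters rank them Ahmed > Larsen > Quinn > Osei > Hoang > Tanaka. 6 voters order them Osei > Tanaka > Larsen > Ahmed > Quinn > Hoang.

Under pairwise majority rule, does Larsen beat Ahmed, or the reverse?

Larsen

Ballots ranking Larsen above Ahmed: 2 + 6 + 2 + 6 = 16.
Ballots ranking Ahmed above Larsen: 19 − 16 = 3.
Larsen wins the head-to-head 16–3.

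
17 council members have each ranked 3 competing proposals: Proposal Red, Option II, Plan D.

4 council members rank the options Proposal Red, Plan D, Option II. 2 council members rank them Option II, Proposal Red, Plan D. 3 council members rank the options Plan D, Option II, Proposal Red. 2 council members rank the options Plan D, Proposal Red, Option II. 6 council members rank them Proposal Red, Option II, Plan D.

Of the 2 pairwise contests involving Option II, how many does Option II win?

0

Option II against each rival (17 council members):
Option II vs Proposal Red: Option II is ranked higher on 2+3 = 5 ballots, Proposal Red on 12. Proposal Red wins 12–5.
Option II vs Plan D: 2+6 = 8 for Option II, 9 for Plan D — Plan D by 9–8.
Option II beats no one; loses to Proposal Red, Plan D — 0 pairwise wins.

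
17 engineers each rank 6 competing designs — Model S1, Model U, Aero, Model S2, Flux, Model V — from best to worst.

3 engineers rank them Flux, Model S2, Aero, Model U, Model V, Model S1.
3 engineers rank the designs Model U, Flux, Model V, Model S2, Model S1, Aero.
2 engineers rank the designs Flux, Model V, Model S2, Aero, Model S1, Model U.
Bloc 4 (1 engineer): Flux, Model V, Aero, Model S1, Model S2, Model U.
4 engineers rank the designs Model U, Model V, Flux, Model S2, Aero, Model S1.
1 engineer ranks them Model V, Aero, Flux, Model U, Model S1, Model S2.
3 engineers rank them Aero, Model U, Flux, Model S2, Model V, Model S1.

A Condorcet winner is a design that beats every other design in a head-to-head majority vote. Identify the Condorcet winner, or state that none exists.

Pairwise majorities:
Model S1 vs Model U: 3 to 14, Model U.
Model S1–Aero: Aero 14–3.
Model S1 vs Model S2: Model S2 wins 15–2.
Model S1 vs Flux: Flux wins 17–0.
Model S1 vs Model V: Model V wins 17–0.
Model U vs Aero: Aero wins 10–7.
Model U–Model S2: Model U 11–6.
Model U vs Flux: 10 to 7, Model U.
Model U vs Model V: Model U preferred on 3+3+4+3 = 13 ballots; Model U wins 13–4.
Aero vs Model S2: Aero is ranked higher on 1+1+3 = 5 ballots, Model S2 on 12. Model S2 wins 12–5.
Aero–Flux: Flux 13–4.
Aero vs Model V: 3+3 = 6 for Aero, 11 for Model V — Model V by 11–6.
Model S2 vs Flux: Flux wins 17–0.
Model S2 vs Model V: Model V, 11–6.
Flux–Model V: Flux 12–5.
No design is unbeaten: Model S1 loses to Model U; Model U loses to Aero; Aero loses to Model S2; Model S2 loses to Model U; Flux loses to Model U; Model V loses to Model U. In particular Model U > Model S2 > Aero > Model U is a majority cycle — no Condorcet winner exists.

none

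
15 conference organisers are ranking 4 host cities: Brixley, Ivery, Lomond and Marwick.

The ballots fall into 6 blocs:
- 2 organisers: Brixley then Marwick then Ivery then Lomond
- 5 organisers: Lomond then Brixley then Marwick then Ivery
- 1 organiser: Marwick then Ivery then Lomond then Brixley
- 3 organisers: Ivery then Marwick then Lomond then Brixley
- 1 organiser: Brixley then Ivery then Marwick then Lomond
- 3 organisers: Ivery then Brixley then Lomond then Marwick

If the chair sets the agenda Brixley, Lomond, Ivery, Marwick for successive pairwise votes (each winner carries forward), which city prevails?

Round 1: Brixley vs Lomond — 6–9, Lomond advances.
Round 2: Lomond vs Ivery — 5–10, Ivery advances.
Round 3: Ivery vs Marwick — 7–8, Marwick advances.
Marwick survives the agenda.

Marwick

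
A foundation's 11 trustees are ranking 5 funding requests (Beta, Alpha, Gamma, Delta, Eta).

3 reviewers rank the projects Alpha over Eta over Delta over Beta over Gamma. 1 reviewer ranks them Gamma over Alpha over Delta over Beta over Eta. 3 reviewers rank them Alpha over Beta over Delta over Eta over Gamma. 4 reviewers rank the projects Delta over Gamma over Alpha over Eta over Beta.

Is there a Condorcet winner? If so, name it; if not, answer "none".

Alpha

Pairwise majorities:
Beta vs Alpha: Beta preferred on 0 ballots; Alpha wins 11–0.
Beta vs Gamma: Beta wins 6–5.
Beta–Delta: Delta 8–3.
Beta–Eta: Eta 7–4.
Alpha vs Gamma: Alpha preferred on 3+3 = 6 ballots; Alpha wins 6–5.
Alpha vs Delta: Alpha wins 7–4.
Alpha vs Eta: Alpha, 11–0.
Gamma vs Delta: Gamma preferred on 1 ballot; Delta wins 10–1.
Gamma vs Eta: Gamma preferred on 1+4 = 5 ballots; Eta wins 6–5.
Delta vs Eta: Delta, 8–3.
Alpha wins every pairwise contest, so Alpha is the Condorcet winner.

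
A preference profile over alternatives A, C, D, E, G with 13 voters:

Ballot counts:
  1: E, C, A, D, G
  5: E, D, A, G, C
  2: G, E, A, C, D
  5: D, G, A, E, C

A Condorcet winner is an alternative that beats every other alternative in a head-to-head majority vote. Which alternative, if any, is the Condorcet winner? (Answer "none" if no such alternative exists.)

Head-to-head results (13 voters):
A vs C: A wins 12–1.
A–D: D 10–3.
A vs E: E wins 8–5.
A vs G: G, 7–6.
C vs D: D wins 10–3.
C vs E: E wins 13–0.
C–G: G 12–1.
D vs E: E wins 8–5.
D vs G: D wins 11–2.
E–G: G 7–6.
Every alternative loses at least once (A loses to D; C loses to A; D loses to E; E loses to G; G loses to D). The majority relation contains the cycle D beats G beats E beats D, so there is no Condorcet winner.

none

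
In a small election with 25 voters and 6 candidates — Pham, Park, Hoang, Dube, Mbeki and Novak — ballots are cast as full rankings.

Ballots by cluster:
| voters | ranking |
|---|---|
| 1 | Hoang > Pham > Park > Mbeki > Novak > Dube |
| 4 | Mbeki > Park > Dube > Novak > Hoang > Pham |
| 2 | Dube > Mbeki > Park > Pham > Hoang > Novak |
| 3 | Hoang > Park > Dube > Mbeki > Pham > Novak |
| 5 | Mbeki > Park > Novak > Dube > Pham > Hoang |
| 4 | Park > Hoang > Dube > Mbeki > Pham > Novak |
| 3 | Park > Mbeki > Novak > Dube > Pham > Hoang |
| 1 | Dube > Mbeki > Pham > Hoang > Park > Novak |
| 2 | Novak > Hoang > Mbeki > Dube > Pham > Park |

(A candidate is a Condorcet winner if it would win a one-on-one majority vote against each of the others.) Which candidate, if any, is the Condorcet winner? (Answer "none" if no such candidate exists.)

Head-to-head results (25 voters):
Pham–Park: Park 21–4.
Pham vs Hoang: Hoang, 14–11.
Pham vs Dube: Pham preferred on 1 ballot; Dube wins 24–1.
Pham vs Mbeki: Mbeki wins 24–1.
Pham vs Novak: Novak wins 14–11.
Park–Hoang: Park 18–7.
Park vs Dube: Park, 20–5.
Park vs Mbeki: Park preferred on 1+3+4+3 = 11 ballots; Mbeki wins 14–11.
Park vs Novak: Park is ranked higher on 23 ballots, Novak on 2. Park wins 23–2.
Hoang vs Dube: Hoang preferred on 1+3+4+2 = 10 ballots; Dube wins 15–10.
Hoang–Mbeki: Mbeki 15–10.
Hoang vs Novak: 11 to 14, Novak.
Dube vs Mbeki: Mbeki wins 15–10.
Dube–Novak: Dube 14–11.
Mbeki vs Novak: 23 for Mbeki, 2 for Novak — Mbeki by 23–2.
Only Mbeki has no losses; Mbeki is the Condorcet winner.

Mbeki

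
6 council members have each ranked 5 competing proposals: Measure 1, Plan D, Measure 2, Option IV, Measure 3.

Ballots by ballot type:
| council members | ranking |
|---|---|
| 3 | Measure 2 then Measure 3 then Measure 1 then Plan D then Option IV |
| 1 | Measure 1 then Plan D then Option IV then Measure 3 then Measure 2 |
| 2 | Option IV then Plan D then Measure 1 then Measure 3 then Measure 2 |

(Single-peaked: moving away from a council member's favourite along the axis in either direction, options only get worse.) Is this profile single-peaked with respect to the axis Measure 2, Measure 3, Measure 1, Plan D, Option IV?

yes

Axis positions: Measure 2=1, Measure 3=2, Measure 1=3, Plan D=4, Option IV=5.
Ballot type 1 (peak Measure 2 at position 1): ranking walks positions 1-2-3-4-5, expanding outward from the peak — single-peaked.
Ballot type 2 (peak Measure 1 at position 3): ranking walks positions 3-4-5-2-1, expanding outward from the peak — single-peaked.
Ballot type 3 (peak Option IV at position 5): ranking walks positions 5-4-3-2-1, expanding outward from the peak — single-peaked.
Every ranking is single-peaked on this axis.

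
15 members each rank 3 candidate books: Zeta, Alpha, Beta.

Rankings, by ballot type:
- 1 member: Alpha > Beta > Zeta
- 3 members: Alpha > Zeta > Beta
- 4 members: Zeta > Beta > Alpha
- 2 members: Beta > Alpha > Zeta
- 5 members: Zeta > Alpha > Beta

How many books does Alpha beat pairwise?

Alpha against each rival (15 members):
Alpha vs Zeta: 1+3+2 = 6 for Alpha, 9 for Zeta — Zeta by 9–6.
Alpha vs Beta: Alpha is ranked higher on 1+3+5 = 9 ballots, Beta on 6. Alpha wins 9–6.
Alpha beats Beta; loses to Zeta — 1 pairwise win.

1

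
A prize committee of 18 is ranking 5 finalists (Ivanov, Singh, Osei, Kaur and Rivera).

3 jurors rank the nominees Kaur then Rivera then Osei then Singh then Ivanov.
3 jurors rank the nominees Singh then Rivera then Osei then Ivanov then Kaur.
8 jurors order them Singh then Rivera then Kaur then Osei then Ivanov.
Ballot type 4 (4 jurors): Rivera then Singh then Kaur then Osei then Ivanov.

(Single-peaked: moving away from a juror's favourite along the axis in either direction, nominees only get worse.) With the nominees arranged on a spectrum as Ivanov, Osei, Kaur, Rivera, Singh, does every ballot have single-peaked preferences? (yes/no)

no

Axis positions: Ivanov=1, Osei=2, Kaur=3, Rivera=4, Singh=5.
Ballot type 1 (peak Kaur at position 3): ranking walks positions 3-4-2-5-1, expanding outward from the peak — single-peaked.
Ballot type 2: ranking walks positions 5-4-2-1-3; Osei is ranked above Kaur even though Kaur lies between Osei and the peak Singh on the axis — preferences dip and rise again. Not single-peaked.
Ballot type 3 (peak Singh at position 5): ranking walks positions 5-4-3-2-1, expanding outward from the peak — single-peaked.
Ballot type 4 (peak Rivera at position 4): ranking walks positions 4-5-3-2-1, expanding outward from the peak — single-peaked.
Ballot type 2 violates single-peakedness, so the profile is not single-peaked on this axis.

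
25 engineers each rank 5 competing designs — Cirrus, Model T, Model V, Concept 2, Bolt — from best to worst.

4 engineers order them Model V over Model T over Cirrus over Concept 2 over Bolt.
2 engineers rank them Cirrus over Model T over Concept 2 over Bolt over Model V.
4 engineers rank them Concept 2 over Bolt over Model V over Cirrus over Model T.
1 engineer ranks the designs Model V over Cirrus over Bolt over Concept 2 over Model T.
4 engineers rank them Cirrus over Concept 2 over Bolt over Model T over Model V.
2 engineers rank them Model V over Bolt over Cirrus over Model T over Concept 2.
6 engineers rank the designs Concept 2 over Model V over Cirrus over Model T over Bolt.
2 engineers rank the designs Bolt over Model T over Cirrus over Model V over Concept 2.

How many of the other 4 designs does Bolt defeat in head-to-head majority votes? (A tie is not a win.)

Bolt against each rival (25 engineers):
Bolt–Cirrus: Cirrus 17–8.
Bolt vs Model T: Bolt wins 13–12.
Bolt vs Model V: Bolt preferred on 2+4+4+2 = 12 ballots; Model V wins 13–12.
Bolt vs Concept 2: 1+2+2 = 5 for Bolt, 20 for Concept 2 — Concept 2 by 20–5.
Bolt beats Model T; loses to Cirrus, Model V, Concept 2 — 1 pairwise win.

1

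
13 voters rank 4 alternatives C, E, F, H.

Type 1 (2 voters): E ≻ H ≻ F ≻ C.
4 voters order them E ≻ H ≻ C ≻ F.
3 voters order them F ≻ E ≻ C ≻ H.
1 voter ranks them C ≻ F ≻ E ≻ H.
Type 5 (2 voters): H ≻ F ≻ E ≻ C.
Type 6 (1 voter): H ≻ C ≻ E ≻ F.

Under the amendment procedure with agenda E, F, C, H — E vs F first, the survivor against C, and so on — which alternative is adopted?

E

Round 1: E vs F — 7–6, E advances.
Round 2: E vs C — 11–2, E advances.
Round 3: E vs H — 10–3, E advances.
The agenda winner is E.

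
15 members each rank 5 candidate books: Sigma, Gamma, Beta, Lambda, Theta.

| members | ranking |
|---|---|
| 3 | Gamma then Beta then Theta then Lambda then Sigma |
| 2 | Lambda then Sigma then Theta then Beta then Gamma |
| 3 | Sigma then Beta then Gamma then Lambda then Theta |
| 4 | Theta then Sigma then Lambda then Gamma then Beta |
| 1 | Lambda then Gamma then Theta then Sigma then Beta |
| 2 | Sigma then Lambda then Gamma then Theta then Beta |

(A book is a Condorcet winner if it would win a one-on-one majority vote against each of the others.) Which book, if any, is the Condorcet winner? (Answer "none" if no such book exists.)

Pairwise majorities:
Sigma vs Gamma: 11 to 4, Sigma.
Sigma vs Beta: 2+3+4+1+2 = 12 for Sigma, 3 for Beta — Sigma by 12–3.
Sigma vs Lambda: Sigma preferred on 3+4+2 = 9 ballots; Sigma wins 9–6.
Sigma–Theta: Theta 8–7.
Gamma vs Beta: 3+4+1+2 = 10 for Gamma, 5 for Beta — Gamma by 10–5.
Gamma vs Lambda: Lambda, 9–6.
Gamma vs Theta: Gamma wins 9–6.
Beta vs Lambda: Lambda, 9–6.
Beta vs Theta: 3+3 = 6 for Beta, 9 for Theta — Theta by 9–6.
Lambda–Theta: Lambda 8–7.
Every book loses at least once (Sigma loses to Theta; Gamma loses to Sigma; Beta loses to Sigma; Lambda loses to Sigma; Theta loses to Gamma). The majority relation contains the cycle Sigma beats Gamma beats Theta beats Sigma, so there is no Condorcet winner.

none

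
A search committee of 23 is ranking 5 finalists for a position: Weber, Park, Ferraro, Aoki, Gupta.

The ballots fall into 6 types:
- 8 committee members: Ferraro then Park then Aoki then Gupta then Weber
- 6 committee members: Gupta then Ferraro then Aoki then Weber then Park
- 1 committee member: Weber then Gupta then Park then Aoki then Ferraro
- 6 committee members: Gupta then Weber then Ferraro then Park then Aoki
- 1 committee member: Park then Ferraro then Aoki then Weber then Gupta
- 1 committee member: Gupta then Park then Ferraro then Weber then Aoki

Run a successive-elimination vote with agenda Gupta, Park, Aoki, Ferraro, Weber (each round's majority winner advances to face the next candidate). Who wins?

Gupta

Round 1: Gupta vs Park — 14–9, Gupta advances.
Round 2: Gupta vs Aoki — 14–9, Gupta advances.
Round 3: Gupta vs Ferraro — 14–9, Gupta advances.
Round 4: Gupta vs Weber — 21–2, Gupta advances.
Gupta survives the agenda.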